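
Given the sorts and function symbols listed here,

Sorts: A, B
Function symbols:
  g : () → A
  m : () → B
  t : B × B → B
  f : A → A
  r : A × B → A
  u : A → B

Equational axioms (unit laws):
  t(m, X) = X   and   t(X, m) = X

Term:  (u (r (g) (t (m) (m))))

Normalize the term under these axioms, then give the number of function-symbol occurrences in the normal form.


size = 4

1. (u (r (g) (t (m) (m))))  →  (u (r (g) (m)))
normal form: (u (r (g) (m)))


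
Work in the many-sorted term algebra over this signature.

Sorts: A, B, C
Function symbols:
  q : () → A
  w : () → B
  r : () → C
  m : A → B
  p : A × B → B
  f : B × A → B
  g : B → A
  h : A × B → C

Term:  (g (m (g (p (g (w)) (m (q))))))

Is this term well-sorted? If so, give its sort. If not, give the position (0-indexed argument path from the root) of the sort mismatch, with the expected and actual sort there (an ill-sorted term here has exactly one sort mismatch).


well-sorted; sort = A

          (w) : B
        (g (w)) : A
          (q) : A
        (m (q)) : B
      (p (g (w)) (m (q))) : B
    (g (p (g (w)) (m (q)))) : A
  (m (g (p (g (w)) (m (q))))) : B
(g (m (g (p (g (w)) (m (q)))))) : A


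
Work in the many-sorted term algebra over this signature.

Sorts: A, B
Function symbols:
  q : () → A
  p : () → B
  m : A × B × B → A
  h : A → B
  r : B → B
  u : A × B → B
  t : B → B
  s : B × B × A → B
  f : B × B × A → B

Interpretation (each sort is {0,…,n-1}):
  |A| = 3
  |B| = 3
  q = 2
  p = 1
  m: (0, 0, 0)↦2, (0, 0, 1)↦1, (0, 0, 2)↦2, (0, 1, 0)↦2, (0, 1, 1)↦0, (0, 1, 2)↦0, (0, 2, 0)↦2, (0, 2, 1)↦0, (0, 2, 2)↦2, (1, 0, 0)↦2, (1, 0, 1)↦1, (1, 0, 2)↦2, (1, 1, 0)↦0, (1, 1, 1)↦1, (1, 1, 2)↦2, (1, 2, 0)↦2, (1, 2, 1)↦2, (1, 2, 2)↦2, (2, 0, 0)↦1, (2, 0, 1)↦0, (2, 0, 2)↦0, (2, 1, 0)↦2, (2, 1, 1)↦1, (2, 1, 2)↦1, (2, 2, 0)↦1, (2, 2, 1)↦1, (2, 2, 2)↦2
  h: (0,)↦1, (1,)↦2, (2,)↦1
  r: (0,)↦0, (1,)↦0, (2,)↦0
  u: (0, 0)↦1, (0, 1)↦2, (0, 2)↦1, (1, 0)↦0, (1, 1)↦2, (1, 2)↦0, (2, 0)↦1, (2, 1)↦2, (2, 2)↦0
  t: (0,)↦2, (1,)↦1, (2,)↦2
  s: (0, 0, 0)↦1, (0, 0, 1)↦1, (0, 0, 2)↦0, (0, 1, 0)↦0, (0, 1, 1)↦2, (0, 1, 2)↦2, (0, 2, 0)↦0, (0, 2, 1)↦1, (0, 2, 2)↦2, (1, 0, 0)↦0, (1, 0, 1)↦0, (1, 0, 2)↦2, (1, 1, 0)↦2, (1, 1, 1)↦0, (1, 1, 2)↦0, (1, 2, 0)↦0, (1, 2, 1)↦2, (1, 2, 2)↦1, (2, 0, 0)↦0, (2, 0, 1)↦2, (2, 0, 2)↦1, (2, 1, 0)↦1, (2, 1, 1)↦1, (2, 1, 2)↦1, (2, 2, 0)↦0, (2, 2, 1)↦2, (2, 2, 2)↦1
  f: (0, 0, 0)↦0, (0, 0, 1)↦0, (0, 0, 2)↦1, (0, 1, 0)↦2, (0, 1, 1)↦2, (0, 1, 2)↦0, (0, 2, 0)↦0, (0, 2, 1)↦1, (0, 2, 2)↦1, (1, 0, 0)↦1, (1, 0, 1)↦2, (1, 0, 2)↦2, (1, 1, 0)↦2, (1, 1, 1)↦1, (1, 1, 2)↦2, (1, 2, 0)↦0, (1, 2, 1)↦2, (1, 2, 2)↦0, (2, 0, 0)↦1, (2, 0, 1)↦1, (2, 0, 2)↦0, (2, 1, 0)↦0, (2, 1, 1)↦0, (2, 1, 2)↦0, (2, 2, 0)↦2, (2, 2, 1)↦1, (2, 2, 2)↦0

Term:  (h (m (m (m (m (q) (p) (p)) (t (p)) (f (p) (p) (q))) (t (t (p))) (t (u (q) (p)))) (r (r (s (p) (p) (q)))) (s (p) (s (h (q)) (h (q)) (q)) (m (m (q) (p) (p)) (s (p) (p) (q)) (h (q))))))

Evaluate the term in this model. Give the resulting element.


value = 1

  q = 2
  p = 1
  p = 1
  (m (q) (p) (p)) = m(2, 1, 1) = 1
  p = 1
  (t (p)) = t(1,) = 1
  p = 1
  p = 1
  q = 2
  (f (p) (p) (q)) = f(1, 1, 2) = 2
  (m (m (q) (p) (p)) (t (p)) (f (p) (p) (q))) = m(1, 1, 2) = 2
  p = 1
  (t (p)) = t(1,) = 1
  (t (t (p))) = t(1,) = 1
  q = 2
  p = 1
  (u (q) (p)) = u(2, 1) = 2
  (t (u (q) (p))) = t(2,) = 2
  (m (m (m (q) (p) (p)) (t (p)) (f (p) (p) (q))) (t (t (p))) (t (u (q) (p)))) = m(2, 1, 2) = 1
  p = 1
  p = 1
  q = 2
  (s (p) (p) (q)) = s(1, 1, 2) = 0
  (r (s (p) (p) (q))) = r(0,) = 0
  (r (r (s (p) (p) (q)))) = r(0,) = 0
  p = 1
  q = 2
  (h (q)) = h(2,) = 1
  q = 2
  (h (q)) = h(2,) = 1
  q = 2
  (s (h (q)) (h (q)) (q)) = s(1, 1, 2) = 0
  q = 2
  p = 1
  p = 1
  (m (q) (p) (p)) = m(2, 1, 1) = 1
  p = 1
  p = 1
  q = 2
  (s (p) (p) (q)) = s(1, 1, 2) = 0
  q = 2
  (h (q)) = h(2,) = 1
  (m (m (q) (p) (p)) (s (p) (p) (q)) (h (q))) = m(1, 0, 1) = 1
  (s (p) (s (h (q)) (h (q)) (q)) (m (m (q) (p) (p)) (s (p) (p) (q)) (h (q)))) = s(1, 0, 1) = 0
  (m (m (m (m (q) (p) (p)) (t (p)) (f (p) (p) (q))) (t (t (p))) (t (u (q) (p)))) (r (r (s (p) (p) (q)))) (s (p) (s (h (q)) (h (q)) (q)) (m (m (q) (p) (p)) (s (p) (p) (q)) (h (q))))) = m(1, 0, 0) = 2
  (h (m (m (m (m (q) (p) (p)) (t (p)) (f (p) (p) (q))) (t (t (p))) (t (u (q) (p)))) (r (r (s (p) (p) (q)))) (s (p) (s (h (q)) (h (q)) (q)) (m (m (q) (p) (p)) (s (p) (p) (q)) (h (q)))))) = h(2,) = 1


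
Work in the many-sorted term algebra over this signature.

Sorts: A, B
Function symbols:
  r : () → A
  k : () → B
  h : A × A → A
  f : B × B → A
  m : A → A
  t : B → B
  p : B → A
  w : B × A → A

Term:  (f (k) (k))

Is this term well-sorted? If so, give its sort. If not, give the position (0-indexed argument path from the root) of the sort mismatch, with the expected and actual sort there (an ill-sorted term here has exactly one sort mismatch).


  (k) : B
  (k) : B
(f (k) (k)) : A

well-sorted; sort = A


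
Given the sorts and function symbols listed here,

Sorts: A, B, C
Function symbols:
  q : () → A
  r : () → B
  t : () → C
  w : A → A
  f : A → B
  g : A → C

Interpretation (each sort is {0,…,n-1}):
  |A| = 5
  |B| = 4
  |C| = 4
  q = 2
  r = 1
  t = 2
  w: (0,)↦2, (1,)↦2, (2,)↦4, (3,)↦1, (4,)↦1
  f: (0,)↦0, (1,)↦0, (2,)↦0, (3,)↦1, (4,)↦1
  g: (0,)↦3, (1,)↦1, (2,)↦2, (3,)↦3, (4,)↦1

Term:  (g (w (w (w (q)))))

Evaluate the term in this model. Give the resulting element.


  q = 2
  (w (q)) = w(2,) = 4
  (w (w (q))) = w(4,) = 1
  (w (w (w (q)))) = w(1,) = 2
  (g (w (w (w (q))))) = g(2,) = 2

value = 2


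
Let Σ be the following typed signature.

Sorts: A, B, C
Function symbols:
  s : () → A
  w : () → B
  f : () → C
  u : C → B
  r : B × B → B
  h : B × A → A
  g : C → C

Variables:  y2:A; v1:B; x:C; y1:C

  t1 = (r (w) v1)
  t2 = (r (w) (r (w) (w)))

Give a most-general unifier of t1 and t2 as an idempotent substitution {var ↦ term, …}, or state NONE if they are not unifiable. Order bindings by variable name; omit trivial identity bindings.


{v1 ↦ (r (w) (w))}


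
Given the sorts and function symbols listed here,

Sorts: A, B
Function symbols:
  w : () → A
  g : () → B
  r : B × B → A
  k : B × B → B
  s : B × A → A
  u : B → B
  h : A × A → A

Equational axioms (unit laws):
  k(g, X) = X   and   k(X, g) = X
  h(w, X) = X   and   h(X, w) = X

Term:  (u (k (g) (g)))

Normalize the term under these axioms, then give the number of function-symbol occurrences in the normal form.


1. (u (k (g) (g)))  →  (u (g))
normal form: (u (g))

size = 2


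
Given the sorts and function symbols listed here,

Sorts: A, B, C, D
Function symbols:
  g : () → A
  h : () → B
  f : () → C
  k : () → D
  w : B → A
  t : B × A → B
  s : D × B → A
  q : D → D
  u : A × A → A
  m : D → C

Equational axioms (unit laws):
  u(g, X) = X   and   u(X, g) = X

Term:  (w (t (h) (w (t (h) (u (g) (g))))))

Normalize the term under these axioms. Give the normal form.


1. (w (t (h) (w (t (h) (u (g) (g))))))  →  (w (t (h) (w (t (h) (g)))))

normal form = (w (t (h) (w (t (h) (g)))))


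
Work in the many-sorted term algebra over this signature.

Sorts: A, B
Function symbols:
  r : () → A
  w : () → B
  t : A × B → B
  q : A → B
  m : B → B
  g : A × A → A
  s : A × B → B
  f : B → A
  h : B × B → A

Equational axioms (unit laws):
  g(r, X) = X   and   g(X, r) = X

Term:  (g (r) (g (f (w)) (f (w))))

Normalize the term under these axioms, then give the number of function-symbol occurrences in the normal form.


1. (g (r) (g (f (w)) (f (w))))  →  (g (f (w)) (f (w)))
normal form: (g (f (w)) (f (w)))

size = 5


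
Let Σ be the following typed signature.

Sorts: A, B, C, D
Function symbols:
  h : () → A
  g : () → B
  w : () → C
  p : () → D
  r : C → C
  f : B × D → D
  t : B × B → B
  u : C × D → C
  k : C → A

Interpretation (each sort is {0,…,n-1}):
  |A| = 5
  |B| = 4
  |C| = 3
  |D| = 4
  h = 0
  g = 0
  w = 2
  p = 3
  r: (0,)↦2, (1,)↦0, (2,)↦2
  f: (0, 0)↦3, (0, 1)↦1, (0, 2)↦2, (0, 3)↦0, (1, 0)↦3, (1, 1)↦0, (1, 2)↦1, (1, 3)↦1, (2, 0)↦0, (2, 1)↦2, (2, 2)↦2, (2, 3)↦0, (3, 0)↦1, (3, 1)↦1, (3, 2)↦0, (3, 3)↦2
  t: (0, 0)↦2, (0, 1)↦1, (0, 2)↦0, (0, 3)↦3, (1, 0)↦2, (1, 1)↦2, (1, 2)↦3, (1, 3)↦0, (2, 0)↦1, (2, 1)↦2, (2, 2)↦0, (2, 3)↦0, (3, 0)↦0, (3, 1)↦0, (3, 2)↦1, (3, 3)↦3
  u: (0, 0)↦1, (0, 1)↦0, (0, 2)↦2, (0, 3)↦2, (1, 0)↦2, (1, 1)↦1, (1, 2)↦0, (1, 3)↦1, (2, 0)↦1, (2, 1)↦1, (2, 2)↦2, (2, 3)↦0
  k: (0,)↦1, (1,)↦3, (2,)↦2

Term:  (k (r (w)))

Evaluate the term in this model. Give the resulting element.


  w = 2
  (r (w)) = r(2,) = 2
  (k (r (w))) = k(2,) = 2

value = 2


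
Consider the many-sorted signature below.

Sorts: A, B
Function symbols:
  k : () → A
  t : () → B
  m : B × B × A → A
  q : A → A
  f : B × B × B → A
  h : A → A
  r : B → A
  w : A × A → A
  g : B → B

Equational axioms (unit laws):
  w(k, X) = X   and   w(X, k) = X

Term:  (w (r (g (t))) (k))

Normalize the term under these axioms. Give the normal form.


normal form = (r (g (t)))

1. (w (r (g (t))) (k))  →  (r (g (t)))


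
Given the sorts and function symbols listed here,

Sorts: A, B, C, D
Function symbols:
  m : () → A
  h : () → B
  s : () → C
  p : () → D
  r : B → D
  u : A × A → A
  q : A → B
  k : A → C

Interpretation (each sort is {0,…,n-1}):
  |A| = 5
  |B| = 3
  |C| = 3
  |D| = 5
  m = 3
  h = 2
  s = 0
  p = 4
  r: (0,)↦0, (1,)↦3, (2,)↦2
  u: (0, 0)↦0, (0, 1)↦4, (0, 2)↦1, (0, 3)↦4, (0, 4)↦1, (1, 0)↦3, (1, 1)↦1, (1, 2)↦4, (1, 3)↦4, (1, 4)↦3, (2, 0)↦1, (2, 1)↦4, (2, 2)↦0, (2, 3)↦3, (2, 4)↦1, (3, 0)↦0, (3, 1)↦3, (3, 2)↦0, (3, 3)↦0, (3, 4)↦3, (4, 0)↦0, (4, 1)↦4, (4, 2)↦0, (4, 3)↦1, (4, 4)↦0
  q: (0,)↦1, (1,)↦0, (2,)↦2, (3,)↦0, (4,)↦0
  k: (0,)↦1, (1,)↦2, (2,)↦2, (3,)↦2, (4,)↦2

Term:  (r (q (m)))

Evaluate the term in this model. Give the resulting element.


value = 0

  m = 3
  (q (m)) = q(3,) = 0
  (r (q (m))) = r(0,) = 0


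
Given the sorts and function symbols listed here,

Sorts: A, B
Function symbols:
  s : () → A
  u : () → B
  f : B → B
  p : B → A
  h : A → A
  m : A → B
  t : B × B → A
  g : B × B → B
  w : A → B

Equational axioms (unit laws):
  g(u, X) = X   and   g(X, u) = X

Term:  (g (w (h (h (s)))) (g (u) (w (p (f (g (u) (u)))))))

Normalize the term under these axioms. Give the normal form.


1. (g (w (h (h (s)))) (g (u) (w (p (f (g (u) (u)))))))  →  (g (w (h (h (s)))) (w (p (f (g (u) (u))))))
2. (g (w (h (h (s)))) (w (p (f (g (u) (u))))))  →  (g (w (h (h (s)))) (w (p (f (u)))))

normal form = (g (w (h (h (s)))) (w (p (f (u)))))


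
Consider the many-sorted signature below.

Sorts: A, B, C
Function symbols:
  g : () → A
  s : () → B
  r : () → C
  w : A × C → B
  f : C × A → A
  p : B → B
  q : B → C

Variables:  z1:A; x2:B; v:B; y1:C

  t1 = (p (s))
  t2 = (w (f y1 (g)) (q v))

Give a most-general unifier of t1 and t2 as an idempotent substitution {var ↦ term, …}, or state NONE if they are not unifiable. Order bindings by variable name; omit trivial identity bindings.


head clash or occurs-check failure — not unifiable

NONE (not unifiable)


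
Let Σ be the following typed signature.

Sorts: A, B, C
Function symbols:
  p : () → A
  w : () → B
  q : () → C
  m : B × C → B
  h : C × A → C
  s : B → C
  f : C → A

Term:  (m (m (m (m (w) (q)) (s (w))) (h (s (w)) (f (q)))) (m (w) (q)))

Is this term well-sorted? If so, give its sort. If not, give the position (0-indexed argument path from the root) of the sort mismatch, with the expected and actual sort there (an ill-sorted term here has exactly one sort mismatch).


ill-sorted at position [1]: expected C, got B

        (w) : B
        (q) : C
      (m (w) (q)) : B
        (w) : B
      (s (w)) : C
    (m (m (w) (q)) (s (w))) : B
        (w) : B
      (s (w)) : C
        (q) : C
      (f (q)) : A
    (h (s (w)) (f (q))) : C
  (m (m (m (w) (q)) (s (w))) (h (s (w)) (f (q)))) : B
    (w) : B
    (q) : C
  (m (w) (q)) : B
(m (m (m (m (w) (q)) (s (w))) (h (s (w)) (f (q)))) (m (w) (q))) : ✗ arg 1 at [1] has sort B, expected C


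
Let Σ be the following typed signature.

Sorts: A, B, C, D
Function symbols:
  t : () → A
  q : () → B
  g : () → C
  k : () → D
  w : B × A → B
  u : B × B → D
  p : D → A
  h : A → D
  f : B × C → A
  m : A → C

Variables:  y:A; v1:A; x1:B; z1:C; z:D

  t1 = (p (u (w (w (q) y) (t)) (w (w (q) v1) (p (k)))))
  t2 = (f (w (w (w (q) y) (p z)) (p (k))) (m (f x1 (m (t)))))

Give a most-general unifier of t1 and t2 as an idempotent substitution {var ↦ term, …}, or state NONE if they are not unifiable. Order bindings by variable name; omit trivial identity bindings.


head clash or occurs-check failure — not unifiable

NONE (not unifiable)


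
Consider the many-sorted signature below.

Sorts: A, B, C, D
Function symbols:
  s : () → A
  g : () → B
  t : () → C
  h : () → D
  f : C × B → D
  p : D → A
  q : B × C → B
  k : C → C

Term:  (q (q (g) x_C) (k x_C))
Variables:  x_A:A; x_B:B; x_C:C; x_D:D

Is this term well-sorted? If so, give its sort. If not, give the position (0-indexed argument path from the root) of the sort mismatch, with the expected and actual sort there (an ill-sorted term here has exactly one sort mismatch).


well-sorted; sort = B

    (g) : B
    x_C : C
  (q (g) x_C) : B
    x_C : C
  (k x_C) : C
(q (q (g) x_C) (k x_C)) : B


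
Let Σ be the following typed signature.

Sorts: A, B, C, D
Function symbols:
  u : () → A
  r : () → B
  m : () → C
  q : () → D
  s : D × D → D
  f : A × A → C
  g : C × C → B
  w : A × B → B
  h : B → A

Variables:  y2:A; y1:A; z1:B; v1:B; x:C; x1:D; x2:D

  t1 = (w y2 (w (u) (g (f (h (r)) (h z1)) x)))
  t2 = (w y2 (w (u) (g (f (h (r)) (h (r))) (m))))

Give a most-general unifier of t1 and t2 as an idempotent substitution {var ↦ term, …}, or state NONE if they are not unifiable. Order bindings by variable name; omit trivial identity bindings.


{x ↦ (m), z1 ↦ (r)}


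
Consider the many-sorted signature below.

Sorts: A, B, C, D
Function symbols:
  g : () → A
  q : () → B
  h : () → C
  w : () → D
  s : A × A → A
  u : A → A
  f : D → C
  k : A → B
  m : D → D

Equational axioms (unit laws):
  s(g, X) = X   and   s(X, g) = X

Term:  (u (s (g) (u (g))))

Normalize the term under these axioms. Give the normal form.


normal form = (u (u (g)))

1. (u (s (g) (u (g))))  →  (u (u (g)))


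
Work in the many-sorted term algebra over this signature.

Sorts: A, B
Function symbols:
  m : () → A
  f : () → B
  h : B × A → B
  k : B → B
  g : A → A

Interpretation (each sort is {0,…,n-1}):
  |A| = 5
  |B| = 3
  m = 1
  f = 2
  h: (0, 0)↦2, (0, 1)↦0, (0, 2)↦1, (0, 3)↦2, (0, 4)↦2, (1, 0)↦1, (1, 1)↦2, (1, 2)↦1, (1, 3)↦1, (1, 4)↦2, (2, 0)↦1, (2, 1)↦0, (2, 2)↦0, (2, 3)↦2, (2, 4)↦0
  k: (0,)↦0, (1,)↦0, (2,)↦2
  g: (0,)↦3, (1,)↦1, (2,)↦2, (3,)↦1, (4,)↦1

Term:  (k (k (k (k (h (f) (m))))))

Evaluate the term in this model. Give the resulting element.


  f = 2
  m = 1
  (h (f) (m)) = h(2, 1) = 0
  (k (h (f) (m))) = k(0,) = 0
  (k (k (h (f) (m)))) = k(0,) = 0
  (k (k (k (h (f) (m))))) = k(0,) = 0
  (k (k (k (k (h (f) (m)))))) = k(0,) = 0

value = 0


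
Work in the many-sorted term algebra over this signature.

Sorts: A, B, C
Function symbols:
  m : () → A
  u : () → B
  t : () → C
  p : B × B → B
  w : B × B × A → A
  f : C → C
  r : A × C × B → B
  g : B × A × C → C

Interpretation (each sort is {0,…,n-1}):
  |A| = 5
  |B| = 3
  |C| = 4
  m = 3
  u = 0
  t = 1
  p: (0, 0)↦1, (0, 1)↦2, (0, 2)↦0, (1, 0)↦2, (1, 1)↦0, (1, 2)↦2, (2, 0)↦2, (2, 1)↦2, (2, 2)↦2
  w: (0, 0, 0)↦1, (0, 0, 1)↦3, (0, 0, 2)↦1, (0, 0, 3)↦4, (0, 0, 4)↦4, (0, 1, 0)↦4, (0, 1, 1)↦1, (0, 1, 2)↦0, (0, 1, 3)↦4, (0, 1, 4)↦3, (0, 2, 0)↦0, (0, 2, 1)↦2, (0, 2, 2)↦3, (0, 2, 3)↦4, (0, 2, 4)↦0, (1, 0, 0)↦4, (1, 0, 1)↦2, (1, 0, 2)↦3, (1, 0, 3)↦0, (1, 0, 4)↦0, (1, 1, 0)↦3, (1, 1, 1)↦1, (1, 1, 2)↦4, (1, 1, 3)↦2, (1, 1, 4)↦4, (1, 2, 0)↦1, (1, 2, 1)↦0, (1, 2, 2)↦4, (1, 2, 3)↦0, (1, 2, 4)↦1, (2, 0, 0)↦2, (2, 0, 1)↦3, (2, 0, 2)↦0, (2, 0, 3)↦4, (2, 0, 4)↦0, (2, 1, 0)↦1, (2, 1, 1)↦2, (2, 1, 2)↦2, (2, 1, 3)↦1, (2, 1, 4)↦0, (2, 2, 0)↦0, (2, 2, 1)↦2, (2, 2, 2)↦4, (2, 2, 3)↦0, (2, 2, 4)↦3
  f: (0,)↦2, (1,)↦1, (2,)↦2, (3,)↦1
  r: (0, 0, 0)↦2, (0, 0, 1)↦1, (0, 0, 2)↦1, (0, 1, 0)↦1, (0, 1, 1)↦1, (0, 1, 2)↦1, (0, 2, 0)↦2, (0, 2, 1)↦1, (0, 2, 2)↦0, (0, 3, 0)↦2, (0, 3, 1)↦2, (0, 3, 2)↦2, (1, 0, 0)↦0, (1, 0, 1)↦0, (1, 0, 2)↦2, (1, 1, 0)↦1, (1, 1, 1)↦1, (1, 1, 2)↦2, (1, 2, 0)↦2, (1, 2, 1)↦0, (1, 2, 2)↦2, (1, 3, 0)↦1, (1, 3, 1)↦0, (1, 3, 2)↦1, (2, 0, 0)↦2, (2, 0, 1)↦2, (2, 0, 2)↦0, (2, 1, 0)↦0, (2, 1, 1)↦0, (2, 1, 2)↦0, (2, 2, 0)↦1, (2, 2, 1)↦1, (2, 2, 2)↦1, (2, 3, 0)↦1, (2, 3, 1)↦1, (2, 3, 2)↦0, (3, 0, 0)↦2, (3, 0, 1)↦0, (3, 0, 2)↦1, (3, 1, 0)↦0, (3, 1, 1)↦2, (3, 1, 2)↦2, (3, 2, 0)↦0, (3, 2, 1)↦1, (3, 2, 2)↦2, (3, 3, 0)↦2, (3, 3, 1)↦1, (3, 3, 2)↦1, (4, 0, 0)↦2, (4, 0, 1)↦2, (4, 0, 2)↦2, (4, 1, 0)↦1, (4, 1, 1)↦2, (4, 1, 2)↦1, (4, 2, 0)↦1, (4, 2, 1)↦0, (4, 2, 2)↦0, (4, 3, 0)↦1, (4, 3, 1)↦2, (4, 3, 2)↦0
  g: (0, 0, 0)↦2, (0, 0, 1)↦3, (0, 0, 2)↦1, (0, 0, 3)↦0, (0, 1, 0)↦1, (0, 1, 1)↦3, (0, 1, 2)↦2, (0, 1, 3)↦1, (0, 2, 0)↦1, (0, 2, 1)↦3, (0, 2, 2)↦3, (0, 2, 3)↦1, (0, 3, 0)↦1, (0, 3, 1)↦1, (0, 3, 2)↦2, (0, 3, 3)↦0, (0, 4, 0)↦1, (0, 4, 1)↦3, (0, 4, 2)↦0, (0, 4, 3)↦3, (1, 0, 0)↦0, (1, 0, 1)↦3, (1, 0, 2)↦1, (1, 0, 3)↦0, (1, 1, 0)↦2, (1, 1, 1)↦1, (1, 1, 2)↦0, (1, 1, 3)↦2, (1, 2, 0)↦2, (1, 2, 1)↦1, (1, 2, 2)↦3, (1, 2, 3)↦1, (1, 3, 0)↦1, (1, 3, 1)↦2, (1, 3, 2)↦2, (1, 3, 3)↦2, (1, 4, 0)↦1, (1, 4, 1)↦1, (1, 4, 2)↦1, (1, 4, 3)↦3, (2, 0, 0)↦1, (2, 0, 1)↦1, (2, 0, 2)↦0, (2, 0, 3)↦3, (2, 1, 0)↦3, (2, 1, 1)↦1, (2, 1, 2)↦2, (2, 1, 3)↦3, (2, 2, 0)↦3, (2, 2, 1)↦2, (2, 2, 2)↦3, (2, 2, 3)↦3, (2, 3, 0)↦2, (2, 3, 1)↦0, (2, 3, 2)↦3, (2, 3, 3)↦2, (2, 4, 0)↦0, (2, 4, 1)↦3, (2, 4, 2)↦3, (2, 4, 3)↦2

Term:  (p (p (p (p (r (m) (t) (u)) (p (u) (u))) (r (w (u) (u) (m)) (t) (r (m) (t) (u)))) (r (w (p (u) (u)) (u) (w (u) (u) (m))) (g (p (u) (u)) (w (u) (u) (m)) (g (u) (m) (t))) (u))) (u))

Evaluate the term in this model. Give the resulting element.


  m = 3
  t = 1
  u = 0
  (r (m) (t) (u)) = r(3, 1, 0) = 0
  u = 0
  u = 0
  (p (u) (u)) = p(0, 0) = 1
  (p (r (m) (t) (u)) (p (u) (u))) = p(0, 1) = 2
  u = 0
  u = 0
  m = 3
  (w (u) (u) (m)) = w(0, 0, 3) = 4
  t = 1
  m = 3
  t = 1
  u = 0
  (r (m) (t) (u)) = r(3, 1, 0) = 0
  (r (w (u) (u) (m)) (t) (r (m) (t) (u))) = r(4, 1, 0) = 1
  (p (p (r (m) (t) (u)) (p (u) (u))) (r (w (u) (u) (m)) (t) (r (m) (t) (u)))) = p(2, 1) = 2
  u = 0
  u = 0
  (p (u) (u)) = p(0, 0) = 1
  u = 0
  u = 0
  u = 0
  m = 3
  (w (u) (u) (m)) = w(0, 0, 3) = 4
  (w (p (u) (u)) (u) (w (u) (u) (m))) = w(1, 0, 4) = 0
  u = 0
  u = 0
  (p (u) (u)) = p(0, 0) = 1
  u = 0
  u = 0
  m = 3
  (w (u) (u) (m)) = w(0, 0, 3) = 4
  u = 0
  m = 3
  t = 1
  (g (u) (m) (t)) = g(0, 3, 1) = 1
  (g (p (u) (u)) (w (u) (u) (m)) (g (u) (m) (t))) = g(1, 4, 1) = 1
  u = 0
  (r (w (p (u) (u)) (u) (w (u) (u) (m))) (g (p (u) (u)) (w (u) (u) (m)) (g (u) (m) (t))) (u)) = r(0, 1, 0) = 1
  (p (p (p (r (m) (t) (u)) (p (u) (u))) (r (w (u) (u) (m)) (t) (r (m) (t) (u)))) (r (w (p (u) (u)) (u) (w (u) (u) (m))) (g (p (u) (u)) (w (u) (u) (m)) (g (u) (m) (t))) (u))) = p(2, 1) = 2
  u = 0
  (p (p (p (p (r (m) (t) (u)) (p (u) (u))) (r (w (u) (u) (m)) (t) (r (m) (t) (u)))) (r (w (p (u) (u)) (u) (w (u) (u) (m))) (g (p (u) (u)) (w (u) (u) (m)) (g (u) (m) (t))) (u))) (u)) = p(2, 0) = 2

value = 2


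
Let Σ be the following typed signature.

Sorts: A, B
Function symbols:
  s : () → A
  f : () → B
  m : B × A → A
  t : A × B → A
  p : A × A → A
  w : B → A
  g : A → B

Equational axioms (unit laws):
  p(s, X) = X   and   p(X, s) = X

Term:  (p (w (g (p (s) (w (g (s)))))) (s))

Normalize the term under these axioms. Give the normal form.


normal form = (w (g (w (g (s)))))

1. (p (w (g (p (s) (w (g (s)))))) (s))  →  (w (g (p (s) (w (g (s))))))
2. (w (g (p (s) (w (g (s))))))  →  (w (g (w (g (s)))))


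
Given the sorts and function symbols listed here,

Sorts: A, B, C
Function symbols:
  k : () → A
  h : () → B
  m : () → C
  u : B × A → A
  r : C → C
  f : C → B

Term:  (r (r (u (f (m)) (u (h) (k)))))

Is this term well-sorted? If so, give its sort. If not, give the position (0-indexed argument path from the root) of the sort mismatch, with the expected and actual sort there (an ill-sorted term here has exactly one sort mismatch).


ill-sorted at position [0, 0]: expected C, got A

        (m) : C
      (f (m)) : B
        (h) : B
        (k) : A
      (u (h) (k)) : A
    (u (f (m)) (u (h) (k))) : A
  (r (u (f (m)) (u (h) (k)))) : ✗ arg 0 at [0, 0] has sort A, expected C


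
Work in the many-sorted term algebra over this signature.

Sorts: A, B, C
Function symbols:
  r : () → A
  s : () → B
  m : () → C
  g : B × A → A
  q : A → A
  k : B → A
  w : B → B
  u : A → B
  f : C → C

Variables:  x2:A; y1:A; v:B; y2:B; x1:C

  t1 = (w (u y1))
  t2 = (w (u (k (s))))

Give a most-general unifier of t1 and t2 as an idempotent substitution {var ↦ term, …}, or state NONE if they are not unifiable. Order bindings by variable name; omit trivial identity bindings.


{y1 ↦ (k (s))}


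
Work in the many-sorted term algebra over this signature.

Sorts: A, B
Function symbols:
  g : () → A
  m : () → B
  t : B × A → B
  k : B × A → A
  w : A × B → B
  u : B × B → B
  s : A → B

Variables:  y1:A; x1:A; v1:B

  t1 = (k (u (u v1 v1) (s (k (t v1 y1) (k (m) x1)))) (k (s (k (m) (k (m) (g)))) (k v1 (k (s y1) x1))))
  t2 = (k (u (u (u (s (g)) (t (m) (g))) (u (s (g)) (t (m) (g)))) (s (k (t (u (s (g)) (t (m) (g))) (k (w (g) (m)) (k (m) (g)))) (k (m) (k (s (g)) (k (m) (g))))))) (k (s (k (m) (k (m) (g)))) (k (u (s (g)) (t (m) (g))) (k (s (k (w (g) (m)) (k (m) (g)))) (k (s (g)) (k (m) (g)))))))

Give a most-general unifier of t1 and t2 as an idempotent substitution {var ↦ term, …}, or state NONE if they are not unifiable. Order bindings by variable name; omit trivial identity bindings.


{v1 ↦ (u (s (g)) (t (m) (g))), x1 ↦ (k (s (g)) (k (m) (g))), y1 ↦ (k (w (g) (m)) (k (m) (g)))}


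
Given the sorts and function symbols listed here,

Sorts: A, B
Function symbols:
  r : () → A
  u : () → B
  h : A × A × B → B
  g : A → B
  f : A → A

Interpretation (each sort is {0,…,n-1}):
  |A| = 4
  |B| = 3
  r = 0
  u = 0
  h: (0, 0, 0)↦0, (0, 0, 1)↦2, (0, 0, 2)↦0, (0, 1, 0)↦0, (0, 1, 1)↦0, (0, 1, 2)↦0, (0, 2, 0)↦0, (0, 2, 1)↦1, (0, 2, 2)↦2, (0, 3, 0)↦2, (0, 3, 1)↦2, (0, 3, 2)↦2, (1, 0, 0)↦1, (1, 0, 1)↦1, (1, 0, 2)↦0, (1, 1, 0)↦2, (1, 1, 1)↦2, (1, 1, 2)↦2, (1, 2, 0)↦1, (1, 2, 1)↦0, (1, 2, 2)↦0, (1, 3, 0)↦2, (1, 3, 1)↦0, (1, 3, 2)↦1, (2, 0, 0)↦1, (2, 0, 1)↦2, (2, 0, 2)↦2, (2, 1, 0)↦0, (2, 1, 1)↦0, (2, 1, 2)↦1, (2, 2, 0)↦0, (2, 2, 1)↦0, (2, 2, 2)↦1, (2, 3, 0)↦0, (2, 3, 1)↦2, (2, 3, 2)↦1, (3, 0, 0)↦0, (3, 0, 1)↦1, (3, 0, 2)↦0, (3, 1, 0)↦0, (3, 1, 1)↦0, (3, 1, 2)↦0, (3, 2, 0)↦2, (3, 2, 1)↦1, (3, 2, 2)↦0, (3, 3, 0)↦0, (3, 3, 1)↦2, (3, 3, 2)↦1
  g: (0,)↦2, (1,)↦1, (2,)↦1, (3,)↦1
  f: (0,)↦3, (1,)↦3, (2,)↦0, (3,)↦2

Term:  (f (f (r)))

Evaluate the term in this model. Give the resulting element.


value = 2

  r = 0
  (f (r)) = f(0,) = 3
  (f (f (r))) = f(3,) = 2


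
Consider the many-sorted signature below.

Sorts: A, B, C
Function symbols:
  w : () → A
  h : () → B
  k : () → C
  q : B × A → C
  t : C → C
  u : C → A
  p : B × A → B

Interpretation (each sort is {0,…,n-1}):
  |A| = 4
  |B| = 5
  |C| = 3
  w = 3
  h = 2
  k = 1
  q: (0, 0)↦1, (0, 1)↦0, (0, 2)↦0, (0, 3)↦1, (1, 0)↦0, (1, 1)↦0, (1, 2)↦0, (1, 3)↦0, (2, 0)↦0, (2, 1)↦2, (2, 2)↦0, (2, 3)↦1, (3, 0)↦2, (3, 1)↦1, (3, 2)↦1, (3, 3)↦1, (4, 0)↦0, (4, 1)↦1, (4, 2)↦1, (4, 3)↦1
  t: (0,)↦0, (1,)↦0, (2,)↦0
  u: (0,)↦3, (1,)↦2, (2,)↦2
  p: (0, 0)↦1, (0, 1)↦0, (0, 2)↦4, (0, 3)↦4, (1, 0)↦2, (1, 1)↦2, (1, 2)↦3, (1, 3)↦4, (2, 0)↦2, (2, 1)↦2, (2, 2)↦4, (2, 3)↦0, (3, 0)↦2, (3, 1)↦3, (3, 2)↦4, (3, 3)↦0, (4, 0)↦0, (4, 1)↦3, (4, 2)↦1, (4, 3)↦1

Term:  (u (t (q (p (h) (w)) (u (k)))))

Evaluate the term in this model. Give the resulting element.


  h = 2
  w = 3
  (p (h) (w)) = p(2, 3) = 0
  k = 1
  (u (k)) = u(1,) = 2
  (q (p (h) (w)) (u (k))) = q(0, 2) = 0
  (t (q (p (h) (w)) (u (k)))) = t(0,) = 0
  (u (t (q (p (h) (w)) (u (k))))) = u(0,) = 3

value = 3


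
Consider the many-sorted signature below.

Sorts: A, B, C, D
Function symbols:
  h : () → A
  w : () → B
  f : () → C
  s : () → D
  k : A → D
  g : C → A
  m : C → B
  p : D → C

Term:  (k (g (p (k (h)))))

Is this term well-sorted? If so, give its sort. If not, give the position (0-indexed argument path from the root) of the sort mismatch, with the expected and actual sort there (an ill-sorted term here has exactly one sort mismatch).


        (h) : A
      (k (h)) : D
    (p (k (h))) : C
  (g (p (k (h)))) : A
(k (g (p (k (h))))) : D

well-sorted; sort = D


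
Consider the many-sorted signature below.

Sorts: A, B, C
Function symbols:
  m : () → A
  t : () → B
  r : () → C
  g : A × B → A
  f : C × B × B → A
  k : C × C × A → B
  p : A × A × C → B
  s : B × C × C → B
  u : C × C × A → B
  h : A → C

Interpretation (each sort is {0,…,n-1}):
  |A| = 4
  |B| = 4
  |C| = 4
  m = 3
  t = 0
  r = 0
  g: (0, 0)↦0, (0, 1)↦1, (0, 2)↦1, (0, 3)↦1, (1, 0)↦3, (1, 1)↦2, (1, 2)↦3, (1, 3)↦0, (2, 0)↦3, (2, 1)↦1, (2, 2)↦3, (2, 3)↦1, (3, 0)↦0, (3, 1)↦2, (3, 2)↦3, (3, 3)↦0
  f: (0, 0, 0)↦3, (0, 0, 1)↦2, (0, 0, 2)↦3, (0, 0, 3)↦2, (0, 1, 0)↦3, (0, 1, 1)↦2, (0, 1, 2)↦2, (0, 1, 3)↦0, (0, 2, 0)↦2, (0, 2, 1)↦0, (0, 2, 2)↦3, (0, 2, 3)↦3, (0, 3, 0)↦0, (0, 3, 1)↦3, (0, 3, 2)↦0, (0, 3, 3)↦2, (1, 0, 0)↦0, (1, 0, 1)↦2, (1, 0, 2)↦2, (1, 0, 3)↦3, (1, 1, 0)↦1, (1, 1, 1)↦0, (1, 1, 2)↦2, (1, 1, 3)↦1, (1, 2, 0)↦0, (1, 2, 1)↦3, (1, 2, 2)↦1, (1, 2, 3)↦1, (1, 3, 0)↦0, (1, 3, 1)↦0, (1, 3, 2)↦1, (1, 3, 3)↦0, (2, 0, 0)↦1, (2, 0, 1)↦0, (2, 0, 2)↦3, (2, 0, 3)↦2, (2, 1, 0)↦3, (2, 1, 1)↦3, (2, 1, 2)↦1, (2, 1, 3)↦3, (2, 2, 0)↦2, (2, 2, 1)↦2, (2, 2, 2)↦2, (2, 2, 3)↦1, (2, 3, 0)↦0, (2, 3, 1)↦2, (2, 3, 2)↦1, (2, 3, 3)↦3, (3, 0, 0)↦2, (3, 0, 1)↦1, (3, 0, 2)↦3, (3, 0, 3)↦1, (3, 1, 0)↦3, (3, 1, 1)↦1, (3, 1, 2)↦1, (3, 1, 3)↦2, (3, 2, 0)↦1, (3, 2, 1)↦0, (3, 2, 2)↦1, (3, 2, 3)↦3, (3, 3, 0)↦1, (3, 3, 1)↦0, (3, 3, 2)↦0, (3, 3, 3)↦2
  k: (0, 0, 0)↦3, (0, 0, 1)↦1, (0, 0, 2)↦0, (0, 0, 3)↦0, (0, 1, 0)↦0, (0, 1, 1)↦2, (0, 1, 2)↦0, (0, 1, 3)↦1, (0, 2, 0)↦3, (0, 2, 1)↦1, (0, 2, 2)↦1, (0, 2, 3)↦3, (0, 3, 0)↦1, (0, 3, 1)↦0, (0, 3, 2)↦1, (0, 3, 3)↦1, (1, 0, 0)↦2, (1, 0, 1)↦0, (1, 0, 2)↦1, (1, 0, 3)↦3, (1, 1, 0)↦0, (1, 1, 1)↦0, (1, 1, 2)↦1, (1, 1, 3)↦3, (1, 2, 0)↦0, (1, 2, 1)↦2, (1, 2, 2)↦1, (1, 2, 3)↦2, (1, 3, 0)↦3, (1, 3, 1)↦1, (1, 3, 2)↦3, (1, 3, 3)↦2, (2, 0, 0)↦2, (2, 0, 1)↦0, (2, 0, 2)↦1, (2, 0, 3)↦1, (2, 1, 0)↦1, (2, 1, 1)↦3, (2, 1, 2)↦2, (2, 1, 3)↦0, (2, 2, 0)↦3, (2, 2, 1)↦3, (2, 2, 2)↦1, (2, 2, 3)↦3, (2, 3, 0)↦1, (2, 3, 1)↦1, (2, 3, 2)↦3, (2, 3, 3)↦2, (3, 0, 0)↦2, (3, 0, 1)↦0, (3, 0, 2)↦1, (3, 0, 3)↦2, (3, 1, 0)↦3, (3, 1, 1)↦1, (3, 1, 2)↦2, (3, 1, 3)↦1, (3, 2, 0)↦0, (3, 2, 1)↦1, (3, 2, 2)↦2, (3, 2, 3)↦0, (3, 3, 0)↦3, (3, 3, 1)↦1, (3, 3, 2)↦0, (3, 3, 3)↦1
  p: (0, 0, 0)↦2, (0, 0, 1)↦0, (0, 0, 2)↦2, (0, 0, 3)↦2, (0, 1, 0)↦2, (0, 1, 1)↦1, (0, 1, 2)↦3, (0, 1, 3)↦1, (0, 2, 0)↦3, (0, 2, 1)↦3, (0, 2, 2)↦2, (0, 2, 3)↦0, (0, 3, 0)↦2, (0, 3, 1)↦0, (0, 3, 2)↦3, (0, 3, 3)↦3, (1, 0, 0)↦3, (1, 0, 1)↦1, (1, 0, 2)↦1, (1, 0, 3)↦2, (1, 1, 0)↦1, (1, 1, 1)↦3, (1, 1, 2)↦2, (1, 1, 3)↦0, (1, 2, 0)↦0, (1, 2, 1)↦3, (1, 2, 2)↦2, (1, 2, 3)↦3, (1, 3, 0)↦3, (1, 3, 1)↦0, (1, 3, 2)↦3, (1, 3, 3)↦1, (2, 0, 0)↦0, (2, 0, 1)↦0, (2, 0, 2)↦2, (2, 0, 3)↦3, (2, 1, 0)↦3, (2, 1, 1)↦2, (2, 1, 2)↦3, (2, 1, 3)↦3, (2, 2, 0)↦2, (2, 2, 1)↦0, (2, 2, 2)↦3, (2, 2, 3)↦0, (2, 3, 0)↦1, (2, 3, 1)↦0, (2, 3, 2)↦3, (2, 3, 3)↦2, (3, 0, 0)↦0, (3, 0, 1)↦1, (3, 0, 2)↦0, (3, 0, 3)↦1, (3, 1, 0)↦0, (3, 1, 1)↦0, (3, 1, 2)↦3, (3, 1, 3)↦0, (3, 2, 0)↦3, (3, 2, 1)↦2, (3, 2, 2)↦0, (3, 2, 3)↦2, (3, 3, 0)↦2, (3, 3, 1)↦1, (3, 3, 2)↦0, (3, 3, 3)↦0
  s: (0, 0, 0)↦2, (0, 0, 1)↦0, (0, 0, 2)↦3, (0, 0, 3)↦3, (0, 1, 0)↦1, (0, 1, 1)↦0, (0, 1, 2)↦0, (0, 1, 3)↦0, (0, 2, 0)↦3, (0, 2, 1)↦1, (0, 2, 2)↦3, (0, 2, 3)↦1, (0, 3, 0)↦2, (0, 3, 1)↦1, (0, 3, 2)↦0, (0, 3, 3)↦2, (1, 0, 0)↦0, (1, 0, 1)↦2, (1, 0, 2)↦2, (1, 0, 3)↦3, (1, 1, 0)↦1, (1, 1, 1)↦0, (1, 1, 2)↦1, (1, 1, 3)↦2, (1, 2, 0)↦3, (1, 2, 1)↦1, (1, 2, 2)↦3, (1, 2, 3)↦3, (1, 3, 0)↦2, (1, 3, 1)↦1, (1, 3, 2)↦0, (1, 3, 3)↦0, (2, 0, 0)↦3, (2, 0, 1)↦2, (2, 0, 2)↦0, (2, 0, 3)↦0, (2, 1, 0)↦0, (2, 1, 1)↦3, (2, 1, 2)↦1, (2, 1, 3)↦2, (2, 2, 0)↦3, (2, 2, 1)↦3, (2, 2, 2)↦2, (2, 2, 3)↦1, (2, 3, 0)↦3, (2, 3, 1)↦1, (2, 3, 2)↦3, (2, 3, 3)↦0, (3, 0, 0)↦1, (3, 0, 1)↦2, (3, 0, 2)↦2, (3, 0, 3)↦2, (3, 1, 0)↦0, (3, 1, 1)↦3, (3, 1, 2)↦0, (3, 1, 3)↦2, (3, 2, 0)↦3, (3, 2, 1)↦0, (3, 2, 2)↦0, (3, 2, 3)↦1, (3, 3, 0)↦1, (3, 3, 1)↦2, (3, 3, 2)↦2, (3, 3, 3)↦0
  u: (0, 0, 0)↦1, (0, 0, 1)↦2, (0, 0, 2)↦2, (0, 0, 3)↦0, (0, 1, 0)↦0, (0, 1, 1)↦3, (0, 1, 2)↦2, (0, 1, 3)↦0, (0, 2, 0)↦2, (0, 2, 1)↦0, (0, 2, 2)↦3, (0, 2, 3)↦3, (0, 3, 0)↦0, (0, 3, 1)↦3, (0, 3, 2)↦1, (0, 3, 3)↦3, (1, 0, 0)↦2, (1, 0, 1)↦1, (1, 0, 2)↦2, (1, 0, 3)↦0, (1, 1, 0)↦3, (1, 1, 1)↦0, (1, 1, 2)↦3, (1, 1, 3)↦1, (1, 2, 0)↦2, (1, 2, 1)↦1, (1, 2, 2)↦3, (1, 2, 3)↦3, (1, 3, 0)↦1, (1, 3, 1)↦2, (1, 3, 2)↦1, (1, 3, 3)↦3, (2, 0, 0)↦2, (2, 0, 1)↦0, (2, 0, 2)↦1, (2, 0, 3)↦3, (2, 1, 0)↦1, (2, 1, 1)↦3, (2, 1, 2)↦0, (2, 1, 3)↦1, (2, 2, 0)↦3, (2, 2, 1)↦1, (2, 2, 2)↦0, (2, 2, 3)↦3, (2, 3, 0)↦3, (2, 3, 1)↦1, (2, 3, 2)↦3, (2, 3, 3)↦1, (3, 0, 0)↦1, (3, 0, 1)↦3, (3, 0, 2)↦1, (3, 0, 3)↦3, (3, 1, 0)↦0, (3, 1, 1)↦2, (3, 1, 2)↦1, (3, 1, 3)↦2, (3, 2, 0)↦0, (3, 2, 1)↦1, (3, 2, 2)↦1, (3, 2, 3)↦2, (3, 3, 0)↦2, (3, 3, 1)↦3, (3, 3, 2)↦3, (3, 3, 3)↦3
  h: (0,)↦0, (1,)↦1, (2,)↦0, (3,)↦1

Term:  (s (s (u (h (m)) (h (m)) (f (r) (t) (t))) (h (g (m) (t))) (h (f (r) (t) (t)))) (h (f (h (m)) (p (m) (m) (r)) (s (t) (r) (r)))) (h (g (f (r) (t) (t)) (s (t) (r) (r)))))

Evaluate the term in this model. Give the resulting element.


value = 3

  m = 3
  (h (m)) = h(3,) = 1
  m = 3
  (h (m)) = h(3,) = 1
  r = 0
  t = 0
  t = 0
  (f (r) (t) (t)) = f(0, 0, 0) = 3
  (u (h (m)) (h (m)) (f (r) (t) (t))) = u(1, 1, 3) = 1
  m = 3
  t = 0
  (g (m) (t)) = g(3, 0) = 0
  (h (g (m) (t))) = h(0,) = 0
  r = 0
  t = 0
  t = 0
  (f (r) (t) (t)) = f(0, 0, 0) = 3
  (h (f (r) (t) (t))) = h(3,) = 1
  (s (u (h (m)) (h (m)) (f (r) (t) (t))) (h (g (m) (t))) (h (f (r) (t) (t)))) = s(1, 0, 1) = 2
  m = 3
  (h (m)) = h(3,) = 1
  m = 3
  m = 3
  r = 0
  (p (m) (m) (r)) = p(3, 3, 0) = 2
  t = 0
  r = 0
  r = 0
  (s (t) (r) (r)) = s(0, 0, 0) = 2
  (f (h (m)) (p (m) (m) (r)) (s (t) (r) (r))) = f(1, 2, 2) = 1
  (h (f (h (m)) (p (m) (m) (r)) (s (t) (r) (r)))) = h(1,) = 1
  r = 0
  t = 0
  t = 0
  (f (r) (t) (t)) = f(0, 0, 0) = 3
  t = 0
  r = 0
  r = 0
  (s (t) (r) (r)) = s(0, 0, 0) = 2
  (g (f (r) (t) (t)) (s (t) (r) (r))) = g(3, 2) = 3
  (h (g (f (r) (t) (t)) (s (t) (r) (r)))) = h(3,) = 1
  (s (s (u (h (m)) (h (m)) (f (r) (t) (t))) (h (g (m) (t))) (h (f (r) (t) (t)))) (h (f (h (m)) (p (m) (m) (r)) (s (t) (r) (r)))) (h (g (f (r) (t) (t)) (s (t) (r) (r))))) = s(2, 1, 1) = 3


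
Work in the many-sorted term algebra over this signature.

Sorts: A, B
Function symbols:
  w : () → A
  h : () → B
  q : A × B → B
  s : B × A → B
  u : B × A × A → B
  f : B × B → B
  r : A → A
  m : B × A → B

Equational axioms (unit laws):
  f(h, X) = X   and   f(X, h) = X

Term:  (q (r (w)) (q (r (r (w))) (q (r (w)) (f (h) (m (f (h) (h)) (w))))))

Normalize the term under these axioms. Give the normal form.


1. (q (r (w)) (q (r (r (w))) (q (r (w)) (f (h) (m (f (h) (h)) (w))))))  →  (q (r (w)) (q (r (r (w))) (q (r (w)) (m (f (h) (h)) (w)))))
2. (q (r (w)) (q (r (r (w))) (q (r (w)) (m (f (h) (h)) (w)))))  →  (q (r (w)) (q (r (r (w))) (q (r (w)) (m (h) (w)))))

normal form = (q (r (w)) (q (r (r (w))) (q (r (w)) (m (h) (w)))))


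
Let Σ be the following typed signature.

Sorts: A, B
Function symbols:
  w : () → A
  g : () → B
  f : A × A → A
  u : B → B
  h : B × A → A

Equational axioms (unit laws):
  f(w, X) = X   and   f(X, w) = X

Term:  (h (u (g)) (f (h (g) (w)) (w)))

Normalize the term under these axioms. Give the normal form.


normal form = (h (u (g)) (h (g) (w)))

1. (h (u (g)) (f (h (g) (w)) (w)))  →  (h (u (g)) (h (g) (w)))


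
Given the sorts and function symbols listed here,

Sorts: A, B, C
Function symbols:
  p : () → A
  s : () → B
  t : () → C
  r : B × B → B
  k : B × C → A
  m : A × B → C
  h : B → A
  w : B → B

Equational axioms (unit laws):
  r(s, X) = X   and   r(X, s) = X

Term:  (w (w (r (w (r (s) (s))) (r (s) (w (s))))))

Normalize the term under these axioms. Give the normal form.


normal form = (w (w (r (w (s)) (w (s)))))

1. (w (w (r (w (r (s) (s))) (r (s) (w (s))))))  →  (w (w (r (w (s)) (r (s) (w (s))))))
2. (w (w (r (w (s)) (r (s) (w (s))))))  →  (w (w (r (w (s)) (w (s)))))


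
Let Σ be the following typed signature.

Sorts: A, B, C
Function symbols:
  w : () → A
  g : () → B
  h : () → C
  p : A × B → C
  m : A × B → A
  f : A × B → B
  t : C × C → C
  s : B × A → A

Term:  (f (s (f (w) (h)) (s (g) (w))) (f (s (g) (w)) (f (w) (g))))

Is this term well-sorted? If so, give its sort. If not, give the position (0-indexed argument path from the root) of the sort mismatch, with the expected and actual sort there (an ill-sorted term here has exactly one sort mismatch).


ill-sorted at position [0, 0, 1]: expected B, got C

      (w) : A
      (h) : C
    (f (w) (h)) : ✗ arg 1 at [0, 0, 1] has sort C, expected B
      (g) : B
      (w) : A
    (s (g) (w)) : A
      (g) : B
      (w) : A
    (s (g) (w)) : A
      (w) : A
      (g) : B
    (f (w) (g)) : B
  (f (s (g) (w)) (f (w) (g))) : B


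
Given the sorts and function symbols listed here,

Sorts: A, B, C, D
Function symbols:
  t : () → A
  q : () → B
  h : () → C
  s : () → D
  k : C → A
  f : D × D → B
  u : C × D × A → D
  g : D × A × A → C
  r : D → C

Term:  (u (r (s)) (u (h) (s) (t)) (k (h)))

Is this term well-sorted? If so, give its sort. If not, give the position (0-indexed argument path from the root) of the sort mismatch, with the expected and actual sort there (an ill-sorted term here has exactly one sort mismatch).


    (s) : D
  (r (s)) : C
    (h) : C
    (s) : D
    (t) : A
  (u (h) (s) (t)) : D
    (h) : C
  (k (h)) : A
(u (r (s)) (u (h) (s) (t)) (k (h))) : D

well-sorted; sort = D


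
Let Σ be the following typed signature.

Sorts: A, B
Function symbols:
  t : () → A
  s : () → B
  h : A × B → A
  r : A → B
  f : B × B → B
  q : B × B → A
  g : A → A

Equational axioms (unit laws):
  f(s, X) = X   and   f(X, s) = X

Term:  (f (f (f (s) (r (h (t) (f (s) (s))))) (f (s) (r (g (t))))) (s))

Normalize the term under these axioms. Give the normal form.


normal form = (f (r (h (t) (s))) (r (g (t))))

1. (f (f (f (s) (r (h (t) (f (s) (s))))) (f (s) (r (g (t))))) (s))  →  (f (f (s) (r (h (t) (f (s) (s))))) (f (s) (r (g (t)))))
2. (f (f (s) (r (h (t) (f (s) (s))))) (f (s) (r (g (t)))))  →  (f (r (h (t) (f (s) (s)))) (f (s) (r (g (t)))))
3. (f (r (h (t) (f (s) (s)))) (f (s) (r (g (t)))))  →  (f (r (h (t) (s))) (f (s) (r (g (t)))))
4. (f (r (h (t) (s))) (f (s) (r (g (t)))))  →  (f (r (h (t) (s))) (r (g (t))))


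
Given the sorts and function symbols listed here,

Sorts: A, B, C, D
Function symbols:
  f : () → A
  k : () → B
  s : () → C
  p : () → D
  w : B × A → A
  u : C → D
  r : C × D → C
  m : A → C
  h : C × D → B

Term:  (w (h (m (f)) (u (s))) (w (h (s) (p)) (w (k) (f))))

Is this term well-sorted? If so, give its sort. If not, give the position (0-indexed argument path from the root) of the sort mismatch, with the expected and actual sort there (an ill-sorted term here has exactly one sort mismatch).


      (f) : A
    (m (f)) : C
      (s) : C
    (u (s)) : D
  (h (m (f)) (u (s))) : B
      (s) : C
      (p) : D
    (h (s) (p)) : B
      (k) : B
      (f) : A
    (w (k) (f)) : A
  (w (h (s) (p)) (w (k) (f))) : A
(w (h (m (f)) (u (s))) (w (h (s) (p)) (w (k) (f)))) : A

well-sorted; sort = A


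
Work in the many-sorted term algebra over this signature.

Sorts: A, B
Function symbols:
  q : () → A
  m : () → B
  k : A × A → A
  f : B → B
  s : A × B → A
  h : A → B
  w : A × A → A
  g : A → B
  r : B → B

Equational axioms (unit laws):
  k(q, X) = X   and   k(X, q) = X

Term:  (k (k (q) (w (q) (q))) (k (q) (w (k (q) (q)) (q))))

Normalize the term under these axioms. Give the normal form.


1. (k (k (q) (w (q) (q))) (k (q) (w (k (q) (q)) (q))))  →  (k (w (q) (q)) (k (q) (w (k (q) (q)) (q))))
2. (k (w (q) (q)) (k (q) (w (k (q) (q)) (q))))  →  (k (w (q) (q)) (w (k (q) (q)) (q)))
3. (k (w (q) (q)) (w (k (q) (q)) (q)))  →  (k (w (q) (q)) (w (q) (q)))

normal form = (k (w (q) (q)) (w (q) (q)))


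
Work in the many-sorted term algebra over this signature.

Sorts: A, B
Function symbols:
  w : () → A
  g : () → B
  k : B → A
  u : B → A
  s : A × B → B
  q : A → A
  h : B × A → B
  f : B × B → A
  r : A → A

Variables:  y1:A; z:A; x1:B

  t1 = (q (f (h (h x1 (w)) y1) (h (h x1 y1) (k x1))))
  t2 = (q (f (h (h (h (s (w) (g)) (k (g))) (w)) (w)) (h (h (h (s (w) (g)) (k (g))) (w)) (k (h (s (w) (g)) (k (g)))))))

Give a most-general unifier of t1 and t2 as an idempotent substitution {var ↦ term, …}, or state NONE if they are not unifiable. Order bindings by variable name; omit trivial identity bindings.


{x1 ↦ (h (s (w) (g)) (k (g))), y1 ↦ (w)}


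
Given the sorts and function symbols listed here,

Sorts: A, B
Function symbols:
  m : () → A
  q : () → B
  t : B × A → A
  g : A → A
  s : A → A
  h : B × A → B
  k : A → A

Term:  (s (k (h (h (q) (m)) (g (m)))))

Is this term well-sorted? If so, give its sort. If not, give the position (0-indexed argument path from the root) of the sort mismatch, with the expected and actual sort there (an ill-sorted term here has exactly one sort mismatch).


        (q) : B
        (m) : A
      (h (q) (m)) : B
        (m) : A
      (g (m)) : A
    (h (h (q) (m)) (g (m))) : B
  (k (h (h (q) (m)) (g (m)))) : ✗ arg 0 at [0, 0] has sort B, expected A

ill-sorted at position [0, 0]: expected A, got B


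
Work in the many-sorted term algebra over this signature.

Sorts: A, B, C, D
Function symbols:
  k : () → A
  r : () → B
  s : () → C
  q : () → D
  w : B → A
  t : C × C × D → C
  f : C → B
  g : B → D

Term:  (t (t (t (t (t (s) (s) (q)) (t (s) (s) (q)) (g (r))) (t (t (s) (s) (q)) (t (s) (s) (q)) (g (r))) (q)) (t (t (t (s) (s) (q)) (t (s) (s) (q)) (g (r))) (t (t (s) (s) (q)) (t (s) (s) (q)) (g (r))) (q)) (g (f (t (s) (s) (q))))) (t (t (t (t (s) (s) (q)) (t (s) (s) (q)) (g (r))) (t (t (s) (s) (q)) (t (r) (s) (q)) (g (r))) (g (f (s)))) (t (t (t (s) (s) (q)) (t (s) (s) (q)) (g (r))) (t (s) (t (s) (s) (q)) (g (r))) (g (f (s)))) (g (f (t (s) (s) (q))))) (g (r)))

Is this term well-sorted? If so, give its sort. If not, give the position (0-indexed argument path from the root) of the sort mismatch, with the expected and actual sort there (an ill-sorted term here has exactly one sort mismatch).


          (s) : C
          (s) : C
          (q) : D
        (t (s) (s) (q)) : C
          (s) : C
          (s) : C
          (q) : D
        (t (s) (s) (q)) : C
          (r) : B
        (g (r)) : D
      (t (t (s) (s) (q)) (t (s) (s) (q)) (g (r))) : C
          (s) : C
          (s) : C
          (q) : D
        (t (s) (s) (q)) : C
          (s) : C
          (s) : C
          (q) : D
        (t (s) (s) (q)) : C
          (r) : B
        (g (r)) : D
      (t (t (s) (s) (q)) (t (s) (s) (q)) (g (r))) : C
      (q) : D
    (t (t (t (s) (s) (q)) (t (s) (s) (q)) (g (r))) (t (t (s) (s) (q)) (t (s) (s) (q)) (g (r))) (q)) : C
          (s) : C
          (s) : C
          (q) : D
        (t (s) (s) (q)) : C
          (s) : C
          (s) : C
          (q) : D
        (t (s) (s) (q)) : C
          (r) : B
        (g (r)) : D
      (t (t (s) (s) (q)) (t (s) (s) (q)) (g (r))) : C
          (s) : C
          (s) : C
          (q) : D
        (t (s) (s) (q)) : C
          (s) : C
          (s) : C
          (q) : D
        (t (s) (s) (q)) : C
          (r) : B
        (g (r)) : D
      (t (t (s) (s) (q)) (t (s) (s) (q)) (g (r))) : C
      (q) : D
    (t (t (t (s) (s) (q)) (t (s) (s) (q)) (g (r))) (t (t (s) (s) (q)) (t (s) (s) (q)) (g (r))) (q)) : C
          (s) : C
          (s) : C
          (q) : D
        (t (s) (s) (q)) : C
      (f (t (s) (s) (q))) : B
    (g (f (t (s) (s) (q)))) : D
  (t (t (t (t (s) (s) (q)) (t (s) (s) (q)) (g (r))) (t (t (s) (s) (q)) (t (s) (s) (q)) (g (r))) (q)) (t (t (t (s) (s) (q)) (t (s) (s) (q)) (g (r))) (t (t (s) (s) (q)) (t (s) (s) (q)) (g (r))) (q)) (g (f (t (s) (s) (q))))) : C
          (s) : C
          (s) : C
          (q) : D
        (t (s) (s) (q)) : C
          (s) : C
          (s) : C
          (q) : D
        (t (s) (s) (q)) : C
          (r) : B
        (g (r)) : D
      (t (t (s) (s) (q)) (t (s) (s) (q)) (g (r))) : C
          (s) : C
          (s) : C
          (q) : D
        (t (s) (s) (q)) : C
          (r) : B
          (s) : C
          (q) : D
        (t (r) (s) (q)) : ✗ arg 0 at [1, 0, 1, 1, 0] has sort B, expected C
          (r) : B
        (g (r)) : D
          (s) : C
        (f (s)) : B
      (g (f (s))) : D
          (s) : C
          (s) : C
          (q) : D
        (t (s) (s) (q)) : C
          (s) : C
          (s) : C
          (q) : D
        (t (s) (s) (q)) : C
          (r) : B
        (g (r)) : D
      (t (t (s) (s) (q)) (t (s) (s) (q)) (g (r))) : C
        (s) : C
          (s) : C
          (s) : C
          (q) : D
        (t (s) (s) (q)) : C
          (r) : B
        (g (r)) : D
      (t (s) (t (s) (s) (q)) (g (r))) : C
          (s) : C
        (f (s)) : B
      (g (f (s))) : D
    (t (t (t (s) (s) (q)) (t (s) (s) (q)) (g (r))) (t (s) (t (s) (s) (q)) (g (r))) (g (f (s)))) : C
          (s) : C
          (s) : C
          (q) : D
        (t (s) (s) (q)) : C
      (f (t (s) (s) (q))) : B
    (g (f (t (s) (s) (q)))) : D
    (r) : B
  (g (r)) : D

ill-sorted at position [1, 0, 1, 1, 0]: expected C, got B
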